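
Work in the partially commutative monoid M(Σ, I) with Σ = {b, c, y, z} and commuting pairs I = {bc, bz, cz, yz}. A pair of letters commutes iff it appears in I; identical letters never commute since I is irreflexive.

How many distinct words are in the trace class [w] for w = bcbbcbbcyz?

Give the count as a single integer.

560

#0=b has no predecessor
#1=c has no predecessor
#2=b depends on [0:b]
#3=b depends on [2:b]
#4=c depends on [1:c]
#5=b depends on [3:b]
#6=b depends on [5:b]
#7=c depends on [4:c]
#8=y depends on [6:b, 7:c]
#9=z has no predecessor
sources: [0:b, 1:c, 9:z]
N(rest) = Σ N(rest − s) over sources s of rest; N(one piece) = 1:
  size 1 → [8]=1  [9]=1
  size 2 → [6,8]=1  [7,8]=1  [8,9]=2
  size 3 → [4,7,8]=1  [5,6,8]=1  [6,7,8]=2  [6,8,9]=3  [7,8,9]=3
  size 4 → [1,4,7,8]=1  [3,5,6,8]=1  [4,6,7,8]=3  [4,7,8,9]=4  [5,6,7,8]=3  [5,6,8,9]=4  [6,7,8,9]=8
  size 5 → [1,4,6,7,8]=4  [1,4,7,8,9]=5  [2,3,5,6,8]=1  [3,5,6,7,8]=4  [3,5,6,8,9]=5  [4,5,6,7,8]=6  [4,6,7,8,9]=15  [5,6,7,8,9]=15
  size 6 → [0,2,3,5,6,8]=1  [1,4,5,6,7,8]=10  [1,4,6,7,8,9]=24  [2,3,5,6,7,8]=5  [2,3,5,6,8,9]=6  [3,4,5,6,7,8]=10  [3,5,6,7,8,9]=24  [4,5,6,7,8,9]=36
  size 7 → [0,2,3,5,6,7,8]=6  [0,2,3,5,6,8,9]=7  [1,3,4,5,6,7,8]=20  [1,4,5,6,7,8,9]=70  [2,3,4,5,6,7,8]=15  [2,3,5,6,7,8,9]=35  [3,4,5,6,7,8,9]=70
  size 8 → [0,2,3,4,5,6,7,8]=21  [0,2,3,5,6,7,8,9]=48  [1,2,3,4,5,6,7,8]=35  [1,3,4,5,6,7,8,9]=160  [2,3,4,5,6,7,8,9]=120
  first=0(b) contributes 315
  first=1(c) contributes 189
  first=9(z) contributes 56
|[w]| = 560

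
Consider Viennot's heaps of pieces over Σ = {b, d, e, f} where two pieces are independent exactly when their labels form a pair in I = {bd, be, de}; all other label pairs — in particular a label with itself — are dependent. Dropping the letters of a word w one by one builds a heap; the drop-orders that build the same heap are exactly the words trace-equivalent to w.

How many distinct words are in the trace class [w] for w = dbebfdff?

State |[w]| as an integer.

12

drop 0:d onto floor
drop 1:b onto floor
drop 2:e onto floor
drop 3:b onto {1:b}
drop 4:f onto {0:d, 2:e, 3:b}
drop 5:d onto {4:f}
drop 6:f onto {5:d}
drop 7:f onto {6:f}
ground layer = {0:d, 1:b, 2:e}
drop-orders for the pieces not yet dropped (sum over which currently-grounded one goes next):
  1 to go: {7} 1
  2 to go: {6,7} 1
  3 to go: {5,6,7} 1
  4 to go: {4,5,6,7} 1
  5 to go: {0,4,5,6,7} 1  {2,4,5,6,7} 1  {3,4,5,6,7} 1
  6 to go: {0,2,4,5,6,7} 2  {0,3,4,5,6,7} 2  {1,3,4,5,6,7} 1  {2,3,4,5,6,7} 2
  if 0:d drops first: 3 orders
  if 1:b drops first: 6 orders
  if 2:e drops first: 3 orders
heap linearizations: 12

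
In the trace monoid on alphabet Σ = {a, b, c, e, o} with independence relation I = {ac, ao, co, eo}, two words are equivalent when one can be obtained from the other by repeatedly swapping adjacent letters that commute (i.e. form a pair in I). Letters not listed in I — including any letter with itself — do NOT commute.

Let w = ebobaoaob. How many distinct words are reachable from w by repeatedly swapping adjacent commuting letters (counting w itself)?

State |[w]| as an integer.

6

drop 0:e onto floor
drop 1:b onto {0:e}
drop 2:o onto {1:b}
drop 3:b onto {2:o}
drop 4:a onto {3:b}
drop 5:o onto {3:b}
drop 6:a onto {4:a}
drop 7:o onto {5:o}
drop 8:b onto {6:a, 7:o}
ground layer = {0:e}
drop-orders for the pieces not yet dropped (sum over which currently-grounded one goes next):
  1 to go: {8} 1
  2 to go: {6,8} 1  {7,8} 1
  3 to go: {4,6,8} 1  {5,7,8} 1  {6,7,8} 2
  4 to go: {4,6,7,8} 3  {5,6,7,8} 3
  5 to go: {4,5,6,7,8} 6
  6 to go: {3,4,5,6,7,8} 6
  7 to go: {2,3,4,5,6,7,8} 6
  if 0:e drops first: 6 orders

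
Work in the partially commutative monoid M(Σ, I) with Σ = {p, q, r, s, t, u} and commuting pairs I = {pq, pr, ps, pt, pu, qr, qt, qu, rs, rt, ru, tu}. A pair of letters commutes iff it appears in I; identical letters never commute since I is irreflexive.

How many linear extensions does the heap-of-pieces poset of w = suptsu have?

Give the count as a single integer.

#0=s has no predecessor
#1=u depends on [0:s]
#2=p has no predecessor
#3=t depends on [0:s]
#4=s depends on [1:u, 3:t]
#5=u depends on [4:s]
sources: [0:s, 2:p]
N(rest) = Σ N(rest − s) over sources s of rest; N(one piece) = 1:
  size 1 → [2]=1  [5]=1
  size 2 → [2,5]=2  [4,5]=1
  size 3 → [1,4,5]=1  [2,4,5]=3  [3,4,5]=1
  size 4 → [1,2,4,5]=4  [1,3,4,5]=2  [2,3,4,5]=4
  first=0(s) contributes 10
  first=2(p) contributes 2
|[w]| = 12

12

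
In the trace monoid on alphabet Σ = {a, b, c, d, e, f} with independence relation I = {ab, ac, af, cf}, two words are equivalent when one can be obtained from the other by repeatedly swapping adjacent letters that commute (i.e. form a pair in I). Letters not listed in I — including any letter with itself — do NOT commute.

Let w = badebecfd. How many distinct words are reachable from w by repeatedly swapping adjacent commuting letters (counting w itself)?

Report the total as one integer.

4

piece 0:b — minimal
piece 1:a — minimal
piece 2:d rests on {0:b, 1:a}
piece 3:e rests on {2:d}
piece 4:b rests on {3:e}
piece 5:e rests on {4:b}
piece 6:c rests on {5:e}
piece 7:f rests on {5:e}
piece 8:d rests on {6:c, 7:f}
minimal pieces: {0:b, 1:a}
ways to finish when only these pieces remain (= sum over removing one remaining piece with nothing left below it):
  1 left: {8}→1
  2 left: {6,8}→1  {7,8}→1
  3 left: {6,7,8}→2
  4 left: {5,6,7,8}→2
  5 left: {4,5,6,7,8}→2
  6 left: {3,4,5,6,7,8}→2
  7 left: {2,3,4,5,6,7,8}→2
  placing 0:b first → 2 extensions
  placing 1:a first → 2 extensions
total linear extensions = 4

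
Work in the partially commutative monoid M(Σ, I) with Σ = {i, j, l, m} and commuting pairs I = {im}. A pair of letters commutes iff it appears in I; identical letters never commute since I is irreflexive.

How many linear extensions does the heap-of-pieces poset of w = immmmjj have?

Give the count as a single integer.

drop 0:i onto floor
drop 1:m onto floor
drop 2:m onto {1:m}
drop 3:m onto {2:m}
drop 4:m onto {3:m}
drop 5:j onto {0:i, 4:m}
drop 6:j onto {5:j}
ground layer = {0:i, 1:m}
drop-orders for the pieces not yet dropped (sum over which currently-grounded one goes next):
  1 to go: {6} 1
  2 to go: {5,6} 1
  3 to go: {0,5,6} 1  {4,5,6} 1
  4 to go: {0,4,5,6} 2  {3,4,5,6} 1
  5 to go: {0,3,4,5,6} 3  {2,3,4,5,6} 1
  if 0:i drops first: 1 orders
  if 1:m drops first: 4 orders
heap linearizations: 5

5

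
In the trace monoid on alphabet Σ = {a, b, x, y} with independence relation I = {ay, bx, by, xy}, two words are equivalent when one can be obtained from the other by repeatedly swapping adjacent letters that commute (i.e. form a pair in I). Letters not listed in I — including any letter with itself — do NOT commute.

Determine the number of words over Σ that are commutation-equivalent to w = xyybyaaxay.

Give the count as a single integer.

420

drop 0:x onto floor
drop 1:y onto floor
drop 2:y onto {1:y}
drop 3:b onto floor
drop 4:y onto {2:y}
drop 5:a onto {0:x, 3:b}
drop 6:a onto {5:a}
drop 7:x onto {6:a}
drop 8:a onto {7:x}
drop 9:y onto {4:y}
ground layer = {0:x, 1:y, 3:b}
drop-orders for the pieces not yet dropped (sum over which currently-grounded one goes next):
  1 to go: {8} 1  {9} 1
  2 to go: {4,9} 1  {7,8} 1  {8,9} 2
  3 to go: {2,4,9} 1  {4,8,9} 3  {6,7,8} 1  {7,8,9} 3
  4 to go: {1,2,4,9} 1  {2,4,8,9} 4  {4,7,8,9} 6  {5,6,7,8} 1  {6,7,8,9} 4
  5 to go: {0,5,6,7,8} 1  {1,2,4,8,9} 5  {2,4,7,8,9} 10  {3,5,6,7,8} 1  {4,6,7,8,9} 10  {5,6,7,8,9} 5
  6 to go: {0,3,5,6,7,8} 2  {0,5,6,7,8,9} 6  {1,2,4,7,8,9} 15  {2,4,6,7,8,9} 20  {3,5,6,7,8,9} 6  {4,5,6,7,8,9} 15
  7 to go: {0,3,5,6,7,8,9} 14  {0,4,5,6,7,8,9} 21  {1,2,4,6,7,8,9} 35  {2,4,5,6,7,8,9} 35  {3,4,5,6,7,8,9} 21
  8 to go: {0,2,4,5,6,7,8,9} 56  {0,3,4,5,6,7,8,9} 56  {1,2,4,5,6,7,8,9} 70  {2,3,4,5,6,7,8,9} 56
  if 0:x drops first: 126 orders
  if 1:y drops first: 168 orders
  if 3:b drops first: 126 orders
heap linearizations: 420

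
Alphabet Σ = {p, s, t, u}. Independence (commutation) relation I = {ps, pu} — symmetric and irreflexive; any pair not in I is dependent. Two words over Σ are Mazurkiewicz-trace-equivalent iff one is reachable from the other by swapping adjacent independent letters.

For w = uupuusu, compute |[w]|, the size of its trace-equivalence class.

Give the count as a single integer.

7

0(u) covers ∅
1(u) covers 0:u
2(p) covers ∅
3(u) covers 1:u
4(u) covers 3:u
5(s) covers 4:u
6(u) covers 5:s
floor of heap: 0:u, 2:p
completions by unplaced set U, small U first (add the entries for U minus each lowest piece of U):
  |U|=1: {2}:1  {6}:1
  |U|=2: {2,6}:2  {5,6}:1
  |U|=3: {2,5,6}:3  {4,5,6}:1
  |U|=4: {2,4,5,6}:4  {3,4,5,6}:1
  |U|=5: {1,3,4,5,6}:1  {2,3,4,5,6}:5
  start at 0(u): 6
  start at 2(p): 1
sum over floor = 7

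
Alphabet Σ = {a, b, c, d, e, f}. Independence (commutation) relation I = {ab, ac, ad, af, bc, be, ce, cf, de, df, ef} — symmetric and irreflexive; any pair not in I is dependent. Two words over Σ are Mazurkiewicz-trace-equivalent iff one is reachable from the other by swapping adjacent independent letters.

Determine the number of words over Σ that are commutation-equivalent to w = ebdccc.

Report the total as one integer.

6

0(e) covers ∅
1(b) covers ∅
2(d) covers 1:b
3(c) covers 2:d
4(c) covers 3:c
5(c) covers 4:c
floor of heap: 0:e, 1:b
completions by unplaced set U, small U first (add the entries for U minus each lowest piece of U):
  |U|=1: {0}:1  {5}:1
  |U|=2: {0,5}:2  {4,5}:1
  |U|=3: {0,4,5}:3  {3,4,5}:1
  |U|=4: {0,3,4,5}:4  {2,3,4,5}:1
  start at 0(e): 1
  start at 1(b): 5
sum over floor = 6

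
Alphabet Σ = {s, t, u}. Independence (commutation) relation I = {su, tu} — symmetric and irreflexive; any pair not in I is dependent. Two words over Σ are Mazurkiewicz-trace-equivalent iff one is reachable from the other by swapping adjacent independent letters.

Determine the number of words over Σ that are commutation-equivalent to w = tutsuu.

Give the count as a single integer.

piece 0:t — minimal
piece 1:u — minimal
piece 2:t rests on {0:t}
piece 3:s rests on {2:t}
piece 4:u rests on {1:u}
piece 5:u rests on {4:u}
minimal pieces: {0:t, 1:u}
ways to finish when only these pieces remain (= sum over removing one remaining piece with nothing left below it):
  1 left: {3}→1  {5}→1
  2 left: {2,3}→1  {3,5}→2  {4,5}→1
  3 left: {0,2,3}→1  {1,4,5}→1  {2,3,5}→3  {3,4,5}→3
  4 left: {0,2,3,5}→4  {1,3,4,5}→4  {2,3,4,5}→6
  placing 0:t first → 10 extensions
  placing 1:u first → 10 extensions
total linear extensions = 20

20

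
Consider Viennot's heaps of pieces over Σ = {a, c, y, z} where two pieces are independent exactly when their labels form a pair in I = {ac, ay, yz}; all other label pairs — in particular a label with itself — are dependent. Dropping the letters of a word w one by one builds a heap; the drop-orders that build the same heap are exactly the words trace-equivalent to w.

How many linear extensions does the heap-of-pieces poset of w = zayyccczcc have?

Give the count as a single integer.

#0=z has no predecessor
#1=a depends on [0:z]
#2=y has no predecessor
#3=y depends on [2:y]
#4=c depends on [0:z, 3:y]
#5=c depends on [4:c]
#6=c depends on [5:c]
#7=z depends on [1:a, 6:c]
#8=c depends on [7:z]
#9=c depends on [8:c]
sources: [0:z, 2:y]
N(rest) = Σ N(rest − s) over sources s of rest; N(one piece) = 1:
  size 1 → [9]=1
  size 2 → [8,9]=1
  size 3 → [7,8,9]=1
  size 4 → [1,7,8,9]=1  [6,7,8,9]=1
  size 5 → [1,6,7,8,9]=2  [5,6,7,8,9]=1
  size 6 → [1,5,6,7,8,9]=3  [4,5,6,7,8,9]=1
  size 7 → [1,4,5,6,7,8,9]=4  [3,4,5,6,7,8,9]=1
  size 8 → [0,1,4,5,6,7,8,9]=4  [1,3,4,5,6,7,8,9]=5  [2,3,4,5,6,7,8,9]=1
  first=0(z) contributes 6
  first=2(y) contributes 9
|[w]| = 15

15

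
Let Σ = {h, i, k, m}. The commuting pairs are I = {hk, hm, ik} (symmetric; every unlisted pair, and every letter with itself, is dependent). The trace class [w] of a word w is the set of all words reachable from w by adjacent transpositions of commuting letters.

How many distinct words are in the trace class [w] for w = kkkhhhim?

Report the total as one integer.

0(k) covers ∅
1(k) covers 0:k
2(k) covers 1:k
3(h) covers ∅
4(h) covers 3:h
5(h) covers 4:h
6(i) covers 5:h
7(m) covers 2:k, 6:i
floor of heap: 0:k, 3:h
completions by unplaced set U, small U first (add the entries for U minus each lowest piece of U):
  |U|=1: {7}:1
  |U|=2: {2,7}:1  {6,7}:1
  |U|=3: {1,2,7}:1  {2,6,7}:2  {5,6,7}:1
  |U|=4: {0,1,2,7}:1  {1,2,6,7}:3  {2,5,6,7}:3  {4,5,6,7}:1
  |U|=5: {0,1,2,6,7}:4  {1,2,5,6,7}:6  {2,4,5,6,7}:4  {3,4,5,6,7}:1
  |U|=6: {0,1,2,5,6,7}:10  {1,2,4,5,6,7}:10  {2,3,4,5,6,7}:5
  start at 0(k): 15
  start at 3(h): 20
sum over floor = 35

35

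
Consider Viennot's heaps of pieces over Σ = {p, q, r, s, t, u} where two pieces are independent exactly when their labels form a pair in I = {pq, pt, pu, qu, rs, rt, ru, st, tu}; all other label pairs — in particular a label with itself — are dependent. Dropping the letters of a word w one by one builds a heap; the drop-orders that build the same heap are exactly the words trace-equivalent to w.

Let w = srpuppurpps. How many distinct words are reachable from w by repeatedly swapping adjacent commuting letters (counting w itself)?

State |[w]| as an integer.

64

drop 0:s onto floor
drop 1:r onto floor
drop 2:p onto {0:s, 1:r}
drop 3:u onto {0:s}
drop 4:p onto {2:p}
drop 5:p onto {4:p}
drop 6:u onto {3:u}
drop 7:r onto {5:p}
drop 8:p onto {7:r}
drop 9:p onto {8:p}
drop 10:s onto {6:u, 9:p}
ground layer = {0:s, 1:r}
drop-orders for the pieces not yet dropped (sum over which currently-grounded one goes next):
  1 to go: {10} 1
  2 to go: {6,10} 1  {9,10} 1
  3 to go: {3,6,10} 1  {6,9,10} 2  {8,9,10} 1
  4 to go: {3,6,9,10} 3  {6,8,9,10} 3  {7,8,9,10} 1
  5 to go: {3,6,8,9,10} 6  {5,7,8,9,10} 1  {6,7,8,9,10} 4
  6 to go: {3,6,7,8,9,10} 10  {4,5,7,8,9,10} 1  {5,6,7,8,9,10} 5
  7 to go: {2,4,5,7,8,9,10} 1  {3,5,6,7,8,9,10} 15  {4,5,6,7,8,9,10} 6
  8 to go: {1,2,4,5,7,8,9,10} 1  {2,4,5,6,7,8,9,10} 7  {3,4,5,6,7,8,9,10} 21
  9 to go: {1,2,4,5,6,7,8,9,10} 8  {2,3,4,5,6,7,8,9,10} 28
  if 0:s drops first: 36 orders
  if 1:r drops first: 28 orders
heap linearizations: 64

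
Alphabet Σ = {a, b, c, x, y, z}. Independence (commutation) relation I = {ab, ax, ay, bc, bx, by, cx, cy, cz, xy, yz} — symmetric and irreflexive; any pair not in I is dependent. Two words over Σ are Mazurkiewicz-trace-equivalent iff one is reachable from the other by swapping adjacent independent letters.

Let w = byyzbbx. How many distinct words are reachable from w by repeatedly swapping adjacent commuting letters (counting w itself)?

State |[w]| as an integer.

63

0(b) covers ∅
1(y) covers ∅
2(y) covers 1:y
3(z) covers 0:b
4(b) covers 3:z
5(b) covers 4:b
6(x) covers 3:z
floor of heap: 0:b, 1:y
completions by unplaced set U, small U first (add the entries for U minus each lowest piece of U):
  |U|=1: {2}:1  {5}:1  {6}:1
  |U|=2: {1,2}:1  {2,5}:2  {2,6}:2  {4,5}:1  {5,6}:2
  |U|=3: {1,2,5}:3  {1,2,6}:3  {2,4,5}:3  {2,5,6}:6  {4,5,6}:3
  |U|=4: {1,2,4,5}:6  {1,2,5,6}:12  {2,4,5,6}:12  {3,4,5,6}:3
  |U|=5: {0,3,4,5,6}:3  {1,2,4,5,6}:30  {2,3,4,5,6}:15
  start at 0(b): 45
  start at 1(y): 18
sum over floor = 63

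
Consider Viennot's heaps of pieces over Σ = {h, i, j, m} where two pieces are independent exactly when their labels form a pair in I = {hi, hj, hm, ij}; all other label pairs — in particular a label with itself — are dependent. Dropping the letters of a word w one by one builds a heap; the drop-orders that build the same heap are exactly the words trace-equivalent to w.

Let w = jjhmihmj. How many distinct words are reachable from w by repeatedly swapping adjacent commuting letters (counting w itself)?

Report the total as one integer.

28

#0=j has no predecessor
#1=j depends on [0:j]
#2=h has no predecessor
#3=m depends on [1:j]
#4=i depends on [3:m]
#5=h depends on [2:h]
#6=m depends on [4:i]
#7=j depends on [6:m]
sources: [0:j, 2:h]
N(rest) = Σ N(rest − s) over sources s of rest; N(one piece) = 1:
  size 1 → [5]=1  [7]=1
  size 2 → [2,5]=1  [5,7]=2  [6,7]=1
  size 3 → [2,5,7]=3  [4,6,7]=1  [5,6,7]=3
  size 4 → [2,5,6,7]=6  [3,4,6,7]=1  [4,5,6,7]=4
  size 5 → [1,3,4,6,7]=1  [2,4,5,6,7]=10  [3,4,5,6,7]=5
  size 6 → [0,1,3,4,6,7]=1  [1,3,4,5,6,7]=6  [2,3,4,5,6,7]=15
  first=0(j) contributes 21
  first=2(h) contributes 7
|[w]| = 28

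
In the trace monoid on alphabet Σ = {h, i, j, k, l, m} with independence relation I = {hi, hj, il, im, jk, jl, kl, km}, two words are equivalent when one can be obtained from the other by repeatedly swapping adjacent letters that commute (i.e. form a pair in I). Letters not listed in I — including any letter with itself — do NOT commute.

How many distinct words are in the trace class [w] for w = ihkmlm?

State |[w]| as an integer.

14

piece 0:i — minimal
piece 1:h — minimal
piece 2:k rests on {0:i, 1:h}
piece 3:m rests on {1:h}
piece 4:l rests on {3:m}
piece 5:m rests on {4:l}
minimal pieces: {0:i, 1:h}
ways to finish when only these pieces remain (= sum over removing one remaining piece with nothing left below it):
  1 left: {2}→1  {5}→1
  2 left: {0,2}→1  {2,5}→2  {4,5}→1
  3 left: {0,2,5}→3  {2,4,5}→3  {3,4,5}→1
  4 left: {0,2,4,5}→6  {2,3,4,5}→4
  placing 0:i first → 4 extensions
  placing 1:h first → 10 extensions
total linear extensions = 14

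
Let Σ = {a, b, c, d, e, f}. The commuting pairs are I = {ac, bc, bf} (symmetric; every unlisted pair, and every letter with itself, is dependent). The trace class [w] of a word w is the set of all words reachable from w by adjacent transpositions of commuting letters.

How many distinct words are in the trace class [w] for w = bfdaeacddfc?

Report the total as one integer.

4

0(b) covers ∅
1(f) covers ∅
2(d) covers 0:b, 1:f
3(a) covers 2:d
4(e) covers 3:a
5(a) covers 4:e
6(c) covers 4:e
7(d) covers 5:a, 6:c
8(d) covers 7:d
9(f) covers 8:d
10(c) covers 9:f
floor of heap: 0:b, 1:f
completions by unplaced set U, small U first (add the entries for U minus each lowest piece of U):
  |U|=1: {10}:1
  |U|=2: {9,10}:1
  |U|=3: {8,9,10}:1
  |U|=4: {7,8,9,10}:1
  |U|=5: {5,7,8,9,10}:1  {6,7,8,9,10}:1
  |U|=6: {5,6,7,8,9,10}:2
  |U|=7: {4,5,6,7,8,9,10}:2
  |U|=8: {3,4,5,6,7,8,9,10}:2
  |U|=9: {2,3,4,5,6,7,8,9,10}:2
  start at 0(b): 2
  start at 1(f): 2
sum over floor = 4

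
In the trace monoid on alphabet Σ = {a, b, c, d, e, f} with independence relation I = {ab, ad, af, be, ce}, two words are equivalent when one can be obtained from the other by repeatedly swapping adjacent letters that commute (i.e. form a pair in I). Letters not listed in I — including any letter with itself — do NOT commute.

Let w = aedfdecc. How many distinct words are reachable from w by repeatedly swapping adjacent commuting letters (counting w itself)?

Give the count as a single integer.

0(a) covers ∅
1(e) covers 0:a
2(d) covers 1:e
3(f) covers 2:d
4(d) covers 3:f
5(e) covers 4:d
6(c) covers 4:d
7(c) covers 6:c
floor of heap: 0:a
completions by unplaced set U, small U first (add the entries for U minus each lowest piece of U):
  |U|=1: {5}:1  {7}:1
  |U|=2: {5,7}:2  {6,7}:1
  |U|=3: {5,6,7}:3
  |U|=4: {4,5,6,7}:3
  |U|=5: {3,4,5,6,7}:3
  |U|=6: {2,3,4,5,6,7}:3
  start at 0(a): 3

3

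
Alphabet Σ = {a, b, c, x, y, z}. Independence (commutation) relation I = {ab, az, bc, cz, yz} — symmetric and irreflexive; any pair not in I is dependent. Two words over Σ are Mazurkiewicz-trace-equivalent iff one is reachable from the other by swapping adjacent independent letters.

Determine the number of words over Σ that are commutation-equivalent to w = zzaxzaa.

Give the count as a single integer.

piece 0:z — minimal
piece 1:z rests on {0:z}
piece 2:a — minimal
piece 3:x rests on {1:z, 2:a}
piece 4:z rests on {3:x}
piece 5:a rests on {3:x}
piece 6:a rests on {5:a}
minimal pieces: {0:z, 2:a}
ways to finish when only these pieces remain (= sum over removing one remaining piece with nothing left below it):
  1 left: {4}→1  {6}→1
  2 left: {4,6}→2  {5,6}→1
  3 left: {4,5,6}→3
  4 left: {3,4,5,6}→3
  5 left: {1,3,4,5,6}→3  {2,3,4,5,6}→3
  placing 0:z first → 6 extensions
  placing 2:a first → 3 extensions
total linear extensions = 9

9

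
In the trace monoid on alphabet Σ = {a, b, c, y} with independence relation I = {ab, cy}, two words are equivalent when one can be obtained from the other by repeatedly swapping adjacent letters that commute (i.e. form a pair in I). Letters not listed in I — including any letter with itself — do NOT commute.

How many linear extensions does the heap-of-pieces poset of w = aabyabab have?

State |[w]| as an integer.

drop 0:a onto floor
drop 1:a onto {0:a}
drop 2:b onto floor
drop 3:y onto {1:a, 2:b}
drop 4:a onto {3:y}
drop 5:b onto {3:y}
drop 6:a onto {4:a}
drop 7:b onto {5:b}
ground layer = {0:a, 2:b}
drop-orders for the pieces not yet dropped (sum over which currently-grounded one goes next):
  1 to go: {6} 1  {7} 1
  2 to go: {4,6} 1  {5,7} 1  {6,7} 2
  3 to go: {4,6,7} 3  {5,6,7} 3
  4 to go: {4,5,6,7} 6
  5 to go: {3,4,5,6,7} 6
  6 to go: {1,3,4,5,6,7} 6  {2,3,4,5,6,7} 6
  if 0:a drops first: 12 orders
  if 2:b drops first: 6 orders
heap linearizations: 18

18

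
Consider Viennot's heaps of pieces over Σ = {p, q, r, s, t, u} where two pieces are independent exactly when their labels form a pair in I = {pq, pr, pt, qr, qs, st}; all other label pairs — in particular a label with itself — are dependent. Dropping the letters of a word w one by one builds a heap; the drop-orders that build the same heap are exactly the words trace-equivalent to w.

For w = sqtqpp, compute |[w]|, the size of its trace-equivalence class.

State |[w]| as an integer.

20

#0=s has no predecessor
#1=q has no predecessor
#2=t depends on [1:q]
#3=q depends on [2:t]
#4=p depends on [0:s]
#5=p depends on [4:p]
sources: [0:s, 1:q]
N(rest) = Σ N(rest − s) over sources s of rest; N(one piece) = 1:
  size 1 → [3]=1  [5]=1
  size 2 → [2,3]=1  [3,5]=2  [4,5]=1
  size 3 → [0,4,5]=1  [1,2,3]=1  [2,3,5]=3  [3,4,5]=3
  size 4 → [0,3,4,5]=4  [1,2,3,5]=4  [2,3,4,5]=6
  first=0(s) contributes 10
  first=1(q) contributes 10
|[w]| = 20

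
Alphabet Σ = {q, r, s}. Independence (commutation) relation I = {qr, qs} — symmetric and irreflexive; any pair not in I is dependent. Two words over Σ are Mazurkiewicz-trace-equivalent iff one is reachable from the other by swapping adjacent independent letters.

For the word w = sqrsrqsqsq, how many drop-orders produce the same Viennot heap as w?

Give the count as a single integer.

210

drop 0:s onto floor
drop 1:q onto floor
drop 2:r onto {0:s}
drop 3:s onto {2:r}
drop 4:r onto {3:s}
drop 5:q onto {1:q}
drop 6:s onto {4:r}
drop 7:q onto {5:q}
drop 8:s onto {6:s}
drop 9:q onto {7:q}
ground layer = {0:s, 1:q}
drop-orders for the pieces not yet dropped (sum over which currently-grounded one goes next):
  1 to go: {8} 1  {9} 1
  2 to go: {6,8} 1  {7,9} 1  {8,9} 2
  3 to go: {4,6,8} 1  {5,7,9} 1  {6,8,9} 3  {7,8,9} 3
  4 to go: {1,5,7,9} 1  {3,4,6,8} 1  {4,6,8,9} 4  {5,7,8,9} 4  {6,7,8,9} 6
  5 to go: {1,5,7,8,9} 5  {2,3,4,6,8} 1  {3,4,6,8,9} 5  {4,6,7,8,9} 10  {5,6,7,8,9} 10
  6 to go: {0,2,3,4,6,8} 1  {1,5,6,7,8,9} 15  {2,3,4,6,8,9} 6  {3,4,6,7,8,9} 15  {4,5,6,7,8,9} 20
  7 to go: {0,2,3,4,6,8,9} 7  {1,4,5,6,7,8,9} 35  {2,3,4,6,7,8,9} 21  {3,4,5,6,7,8,9} 35
  8 to go: {0,2,3,4,6,7,8,9} 28  {1,3,4,5,6,7,8,9} 70  {2,3,4,5,6,7,8,9} 56
  if 0:s drops first: 126 orders
  if 1:q drops first: 84 orders
heap linearizations: 210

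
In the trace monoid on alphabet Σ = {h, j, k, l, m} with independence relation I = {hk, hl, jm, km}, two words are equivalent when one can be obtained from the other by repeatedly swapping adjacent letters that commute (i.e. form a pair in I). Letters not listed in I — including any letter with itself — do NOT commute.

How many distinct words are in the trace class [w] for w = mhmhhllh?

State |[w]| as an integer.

10

piece 0:m — minimal
piece 1:h rests on {0:m}
piece 2:m rests on {1:h}
piece 3:h rests on {2:m}
piece 4:h rests on {3:h}
piece 5:l rests on {2:m}
piece 6:l rests on {5:l}
piece 7:h rests on {4:h}
minimal pieces: {0:m}
ways to finish when only these pieces remain (= sum over removing one remaining piece with nothing left below it):
  1 left: {6}→1  {7}→1
  2 left: {4,7}→1  {5,6}→1  {6,7}→2
  3 left: {3,4,7}→1  {4,6,7}→3  {5,6,7}→3
  4 left: {3,4,6,7}→4  {4,5,6,7}→6
  5 left: {3,4,5,6,7}→10
  6 left: {2,3,4,5,6,7}→10
  placing 0:m first → 10 extensions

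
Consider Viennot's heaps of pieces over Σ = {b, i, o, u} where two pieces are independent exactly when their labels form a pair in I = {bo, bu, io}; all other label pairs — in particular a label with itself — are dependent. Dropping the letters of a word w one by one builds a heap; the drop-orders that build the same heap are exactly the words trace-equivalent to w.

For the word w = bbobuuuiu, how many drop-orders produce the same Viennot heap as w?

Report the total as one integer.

35

0(b) covers ∅
1(b) covers 0:b
2(o) covers ∅
3(b) covers 1:b
4(u) covers 2:o
5(u) covers 4:u
6(u) covers 5:u
7(i) covers 3:b, 6:u
8(u) covers 7:i
floor of heap: 0:b, 2:o
completions by unplaced set U, small U first (add the entries for U minus each lowest piece of U):
  |U|=1: {8}:1
  |U|=2: {7,8}:1
  |U|=3: {3,7,8}:1  {6,7,8}:1
  |U|=4: {1,3,7,8}:1  {3,6,7,8}:2  {5,6,7,8}:1
  |U|=5: {0,1,3,7,8}:1  {1,3,6,7,8}:3  {3,5,6,7,8}:3  {4,5,6,7,8}:1
  |U|=6: {0,1,3,6,7,8}:4  {1,3,5,6,7,8}:6  {2,4,5,6,7,8}:1  {3,4,5,6,7,8}:4
  |U|=7: {0,1,3,5,6,7,8}:10  {1,3,4,5,6,7,8}:10  {2,3,4,5,6,7,8}:5
  start at 0(b): 15
  start at 2(o): 20
sum over floor = 35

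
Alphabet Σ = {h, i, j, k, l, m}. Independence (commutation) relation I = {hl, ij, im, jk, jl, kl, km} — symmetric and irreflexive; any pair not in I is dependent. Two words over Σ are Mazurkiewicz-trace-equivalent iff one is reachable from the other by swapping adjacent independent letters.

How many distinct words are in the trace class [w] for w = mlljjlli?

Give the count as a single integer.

#0=m has no predecessor
#1=l depends on [0:m]
#2=l depends on [1:l]
#3=j depends on [0:m]
#4=j depends on [3:j]
#5=l depends on [2:l]
#6=l depends on [5:l]
#7=i depends on [6:l]
sources: [0:m]
N(rest) = Σ N(rest − s) over sources s of rest; N(one piece) = 1:
  size 1 → [4]=1  [7]=1
  size 2 → [3,4]=1  [4,7]=2  [6,7]=1
  size 3 → [3,4,7]=3  [4,6,7]=3  [5,6,7]=1
  size 4 → [2,5,6,7]=1  [3,4,6,7]=6  [4,5,6,7]=4
  size 5 → [1,2,5,6,7]=1  [2,4,5,6,7]=5  [3,4,5,6,7]=10
  size 6 → [1,2,4,5,6,7]=6  [2,3,4,5,6,7]=15
  first=0(m) contributes 21

21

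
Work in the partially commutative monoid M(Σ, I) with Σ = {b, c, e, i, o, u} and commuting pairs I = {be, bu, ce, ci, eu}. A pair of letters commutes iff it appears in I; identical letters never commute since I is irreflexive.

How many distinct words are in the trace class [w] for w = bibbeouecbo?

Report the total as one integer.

12

#0=b has no predecessor
#1=i depends on [0:b]
#2=b depends on [1:i]
#3=b depends on [2:b]
#4=e depends on [1:i]
#5=o depends on [3:b, 4:e]
#6=u depends on [5:o]
#7=e depends on [5:o]
#8=c depends on [6:u]
#9=b depends on [8:c]
#10=o depends on [7:e, 9:b]
sources: [0:b]
N(rest) = Σ N(rest − s) over sources s of rest; N(one piece) = 1:
  size 1 → [10]=1
  size 2 → [7,10]=1  [9,10]=1
  size 3 → [7,9,10]=2  [8,9,10]=1
  size 4 → [6,8,9,10]=1  [7,8,9,10]=3
  size 5 → [6,7,8,9,10]=4
  size 6 → [5,6,7,8,9,10]=4
  size 7 → [3,5,6,7,8,9,10]=4  [4,5,6,7,8,9,10]=4
  size 8 → [2,3,5,6,7,8,9,10]=4  [3,4,5,6,7,8,9,10]=8
  size 9 → [2,3,4,5,6,7,8,9,10]=12
  first=0(b) contributes 12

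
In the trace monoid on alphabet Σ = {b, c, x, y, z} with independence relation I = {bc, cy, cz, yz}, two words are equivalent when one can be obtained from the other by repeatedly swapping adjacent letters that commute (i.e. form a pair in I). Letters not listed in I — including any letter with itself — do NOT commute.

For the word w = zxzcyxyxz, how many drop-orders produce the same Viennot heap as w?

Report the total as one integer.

6

#0=z has no predecessor
#1=x depends on [0:z]
#2=z depends on [1:x]
#3=c depends on [1:x]
#4=y depends on [1:x]
#5=x depends on [2:z, 3:c, 4:y]
#6=y depends on [5:x]
#7=x depends on [6:y]
#8=z depends on [7:x]
sources: [0:z]
N(rest) = Σ N(rest − s) over sources s of rest; N(one piece) = 1:
  size 1 → [8]=1
  size 2 → [7,8]=1
  size 3 → [6,7,8]=1
  size 4 → [5,6,7,8]=1
  size 5 → [2,5,6,7,8]=1  [3,5,6,7,8]=1  [4,5,6,7,8]=1
  size 6 → [2,3,5,6,7,8]=2  [2,4,5,6,7,8]=2  [3,4,5,6,7,8]=2
  size 7 → [2,3,4,5,6,7,8]=6
  first=0(z) contributes 6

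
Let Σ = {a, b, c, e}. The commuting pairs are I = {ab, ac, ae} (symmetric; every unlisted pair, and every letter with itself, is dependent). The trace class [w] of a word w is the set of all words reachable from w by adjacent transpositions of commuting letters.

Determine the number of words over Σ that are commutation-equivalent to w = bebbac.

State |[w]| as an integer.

0(b) covers ∅
1(e) covers 0:b
2(b) covers 1:e
3(b) covers 2:b
4(a) covers ∅
5(c) covers 3:b
floor of heap: 0:b, 4:a
completions by unplaced set U, small U first (add the entries for U minus each lowest piece of U):
  |U|=1: {4}:1  {5}:1
  |U|=2: {3,5}:1  {4,5}:2
  |U|=3: {2,3,5}:1  {3,4,5}:3
  |U|=4: {1,2,3,5}:1  {2,3,4,5}:4
  start at 0(b): 5
  start at 4(a): 1
sum over floor = 6

6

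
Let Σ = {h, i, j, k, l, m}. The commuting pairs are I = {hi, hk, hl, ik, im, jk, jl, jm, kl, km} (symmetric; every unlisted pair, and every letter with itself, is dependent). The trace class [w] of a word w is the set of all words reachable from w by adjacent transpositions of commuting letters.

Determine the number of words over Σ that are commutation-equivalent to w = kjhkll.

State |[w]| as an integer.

piece 0:k — minimal
piece 1:j — minimal
piece 2:h rests on {1:j}
piece 3:k rests on {0:k}
piece 4:l — minimal
piece 5:l rests on {4:l}
minimal pieces: {0:k, 1:j, 4:l}
ways to finish when only these pieces remain (= sum over removing one remaining piece with nothing left below it):
  1 left: {2}→1  {3}→1  {5}→1
  2 left: {0,3}→1  {1,2}→1  {2,3}→2  {2,5}→2  {3,5}→2  {4,5}→1
  3 left: {0,2,3}→3  {0,3,5}→3  {1,2,3}→3  {1,2,5}→3  {2,3,5}→6  {2,4,5}→3  {3,4,5}→3
  4 left: {0,1,2,3}→6  {0,2,3,5}→12  {0,3,4,5}→6  {1,2,3,5}→12  {1,2,4,5}→6  {2,3,4,5}→12
  placing 0:k first → 30 extensions
  placing 1:j first → 30 extensions
  placing 4:l first → 30 extensions
total linear extensions = 90

90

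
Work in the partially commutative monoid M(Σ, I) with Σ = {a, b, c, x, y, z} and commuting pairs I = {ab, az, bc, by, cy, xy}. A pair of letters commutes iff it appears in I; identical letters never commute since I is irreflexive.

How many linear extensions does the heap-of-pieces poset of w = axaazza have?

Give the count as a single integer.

piece 0:a — minimal
piece 1:x rests on {0:a}
piece 2:a rests on {1:x}
piece 3:a rests on {2:a}
piece 4:z rests on {1:x}
piece 5:z rests on {4:z}
piece 6:a rests on {3:a}
minimal pieces: {0:a}
ways to finish when only these pieces remain (= sum over removing one remaining piece with nothing left below it):
  1 left: {5}→1  {6}→1
  2 left: {3,6}→1  {4,5}→1  {5,6}→2
  3 left: {2,3,6}→1  {3,5,6}→3  {4,5,6}→3
  4 left: {2,3,5,6}→4  {3,4,5,6}→6
  5 left: {2,3,4,5,6}→10
  placing 0:a first → 10 extensions

10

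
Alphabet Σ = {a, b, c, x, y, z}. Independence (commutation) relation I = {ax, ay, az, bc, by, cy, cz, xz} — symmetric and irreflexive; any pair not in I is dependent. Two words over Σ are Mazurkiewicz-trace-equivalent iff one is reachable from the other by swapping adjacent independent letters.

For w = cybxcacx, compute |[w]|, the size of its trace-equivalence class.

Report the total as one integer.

6

drop 0:c onto floor
drop 1:y onto floor
drop 2:b onto floor
drop 3:x onto {0:c, 1:y, 2:b}
drop 4:c onto {3:x}
drop 5:a onto {4:c}
drop 6:c onto {5:a}
drop 7:x onto {6:c}
ground layer = {0:c, 1:y, 2:b}
drop-orders for the pieces not yet dropped (sum over which currently-grounded one goes next):
  1 to go: {7} 1
  2 to go: {6,7} 1
  3 to go: {5,6,7} 1
  4 to go: {4,5,6,7} 1
  5 to go: {3,4,5,6,7} 1
  6 to go: {0,3,4,5,6,7} 1  {1,3,4,5,6,7} 1  {2,3,4,5,6,7} 1
  if 0:c drops first: 2 orders
  if 1:y drops first: 2 orders
  if 2:b drops first: 2 orders
heap linearizations: 6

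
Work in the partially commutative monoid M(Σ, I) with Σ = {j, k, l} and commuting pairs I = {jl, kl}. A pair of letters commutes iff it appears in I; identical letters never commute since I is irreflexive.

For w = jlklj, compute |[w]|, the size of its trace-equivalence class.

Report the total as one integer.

piece 0:j — minimal
piece 1:l — minimal
piece 2:k rests on {0:j}
piece 3:l rests on {1:l}
piece 4:j rests on {2:k}
minimal pieces: {0:j, 1:l}
ways to finish when only these pieces remain (= sum over removing one remaining piece with nothing left below it):
  1 left: {3}→1  {4}→1
  2 left: {1,3}→1  {2,4}→1  {3,4}→2
  3 left: {0,2,4}→1  {1,3,4}→3  {2,3,4}→3
  placing 0:j first → 6 extensions
  placing 1:l first → 4 extensions
total linear extensions = 10

10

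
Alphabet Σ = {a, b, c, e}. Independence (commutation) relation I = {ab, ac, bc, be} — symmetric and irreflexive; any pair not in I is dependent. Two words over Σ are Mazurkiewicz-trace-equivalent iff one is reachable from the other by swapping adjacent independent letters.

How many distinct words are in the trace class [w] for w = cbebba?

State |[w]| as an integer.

0(c) covers ∅
1(b) covers ∅
2(e) covers 0:c
3(b) covers 1:b
4(b) covers 3:b
5(a) covers 2:e
floor of heap: 0:c, 1:b
completions by unplaced set U, small U first (add the entries for U minus each lowest piece of U):
  |U|=1: {4}:1  {5}:1
  |U|=2: {2,5}:1  {3,4}:1  {4,5}:2
  |U|=3: {0,2,5}:1  {1,3,4}:1  {2,4,5}:3  {3,4,5}:3
  |U|=4: {0,2,4,5}:4  {1,3,4,5}:4  {2,3,4,5}:6
  start at 0(c): 10
  start at 1(b): 10
sum over floor = 20

20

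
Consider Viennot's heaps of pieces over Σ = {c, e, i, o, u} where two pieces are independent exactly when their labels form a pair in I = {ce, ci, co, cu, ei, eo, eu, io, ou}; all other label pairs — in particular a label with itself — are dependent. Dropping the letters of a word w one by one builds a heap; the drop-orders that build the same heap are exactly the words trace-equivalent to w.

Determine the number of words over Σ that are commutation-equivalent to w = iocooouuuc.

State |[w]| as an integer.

3150

0(i) covers ∅
1(o) covers ∅
2(c) covers ∅
3(o) covers 1:o
4(o) covers 3:o
5(o) covers 4:o
6(u) covers 0:i
7(u) covers 6:u
8(u) covers 7:u
9(c) covers 2:c
floor of heap: 0:i, 1:o, 2:c
completions by unplaced set U, small U first (add the entries for U minus each lowest piece of U):
  |U|=1: {5}:1  {8}:1  {9}:1
  |U|=2: {2,9}:1  {4,5}:1  {5,8}:2  {5,9}:2  {7,8}:1  {8,9}:2
  |U|=3: {2,5,9}:3  {2,8,9}:3  {3,4,5}:1  {4,5,8}:3  {4,5,9}:3  {5,7,8}:3  {5,8,9}:6  {6,7,8}:1  {7,8,9}:3
  |U|=4: {0,6,7,8}:1  {1,3,4,5}:1  {2,4,5,9}:6  {2,5,8,9}:12  {2,7,8,9}:6  {3,4,5,8}:4  {3,4,5,9}:4  {4,5,7,8}:6  {4,5,8,9}:12  {5,6,7,8}:4  {5,7,8,9}:12  {6,7,8,9}:4
  |U|=5: {0,5,6,7,8}:5  {0,6,7,8,9}:5  {1,3,4,5,8}:5  {1,3,4,5,9}:5  {2,3,4,5,9}:10  {2,4,5,8,9}:30  {2,5,7,8,9}:30  {2,6,7,8,9}:10  {3,4,5,7,8}:10  {3,4,5,8,9}:20  {4,5,6,7,8}:10  {4,5,7,8,9}:30  {5,6,7,8,9}:20
  |U|=6: {0,2,6,7,8,9}:15  {0,4,5,6,7,8}:15  {0,5,6,7,8,9}:30  {1,2,3,4,5,9}:15  {1,3,4,5,7,8}:15  {1,3,4,5,8,9}:30  {2,3,4,5,8,9}:60  {2,4,5,7,8,9}:90  {2,5,6,7,8,9}:60  {3,4,5,6,7,8}:20  {3,4,5,7,8,9}:60  {4,5,6,7,8,9}:60
  |U|=7: {0,2,5,6,7,8,9}:105  {0,3,4,5,6,7,8}:35  {0,4,5,6,7,8,9}:105  {1,2,3,4,5,8,9}:105  {1,3,4,5,6,7,8}:35  {1,3,4,5,7,8,9}:105  {2,3,4,5,7,8,9}:210  {2,4,5,6,7,8,9}:210  {3,4,5,6,7,8,9}:140
  |U|=8: {0,1,3,4,5,6,7,8}:70  {0,2,4,5,6,7,8,9}:420  {0,3,4,5,6,7,8,9}:280  {1,2,3,4,5,7,8,9}:420  {1,3,4,5,6,7,8,9}:280  {2,3,4,5,6,7,8,9}:560
  start at 0(i): 1260
  start at 1(o): 1260
  start at 2(c): 630
sum over floor = 3150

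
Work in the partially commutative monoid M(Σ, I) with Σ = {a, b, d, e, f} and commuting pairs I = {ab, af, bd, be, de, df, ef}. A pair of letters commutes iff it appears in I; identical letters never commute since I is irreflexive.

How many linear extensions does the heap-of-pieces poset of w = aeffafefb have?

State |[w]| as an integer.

piece 0:a — minimal
piece 1:e rests on {0:a}
piece 2:f — minimal
piece 3:f rests on {2:f}
piece 4:a rests on {1:e}
piece 5:f rests on {3:f}
piece 6:e rests on {4:a}
piece 7:f rests on {5:f}
piece 8:b rests on {7:f}
minimal pieces: {0:a, 2:f}
ways to finish when only these pieces remain (= sum over removing one remaining piece with nothing left below it):
  1 left: {6}→1  {8}→1
  2 left: {4,6}→1  {6,8}→2  {7,8}→1
  3 left: {1,4,6}→1  {4,6,8}→3  {5,7,8}→1  {6,7,8}→3
  4 left: {0,1,4,6}→1  {1,4,6,8}→4  {3,5,7,8}→1  {4,6,7,8}→6  {5,6,7,8}→4
  5 left: {0,1,4,6,8}→5  {1,4,6,7,8}→10  {2,3,5,7,8}→1  {3,5,6,7,8}→5  {4,5,6,7,8}→10
  6 left: {0,1,4,6,7,8}→15  {1,4,5,6,7,8}→20  {2,3,5,6,7,8}→6  {3,4,5,6,7,8}→15
  7 left: {0,1,4,5,6,7,8}→35  {1,3,4,5,6,7,8}→35  {2,3,4,5,6,7,8}→21
  placing 0:a first → 56 extensions
  placing 2:f first → 70 extensions
total linear extensions = 126

126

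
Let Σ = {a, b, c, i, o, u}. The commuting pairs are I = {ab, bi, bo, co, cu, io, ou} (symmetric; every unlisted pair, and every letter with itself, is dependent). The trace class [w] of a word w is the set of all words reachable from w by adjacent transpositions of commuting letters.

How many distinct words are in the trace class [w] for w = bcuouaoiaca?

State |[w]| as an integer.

30

piece 0:b — minimal
piece 1:c rests on {0:b}
piece 2:u rests on {0:b}
piece 3:o — minimal
piece 4:u rests on {2:u}
piece 5:a rests on {1:c, 3:o, 4:u}
piece 6:o rests on {5:a}
piece 7:i rests on {5:a}
piece 8:a rests on {6:o, 7:i}
piece 9:c rests on {8:a}
piece 10:a rests on {9:c}
minimal pieces: {0:b, 3:o}
ways to finish when only these pieces remain (= sum over removing one remaining piece with nothing left below it):
  1 left: {10}→1
  2 left: {9,10}→1
  3 left: {8,9,10}→1
  4 left: {6,8,9,10}→1  {7,8,9,10}→1
  5 left: {6,7,8,9,10}→2
  6 left: {5,6,7,8,9,10}→2
  7 left: {1,5,6,7,8,9,10}→2  {3,5,6,7,8,9,10}→2  {4,5,6,7,8,9,10}→2
  8 left: {1,3,5,6,7,8,9,10}→4  {1,4,5,6,7,8,9,10}→4  {2,4,5,6,7,8,9,10}→2  {3,4,5,6,7,8,9,10}→4
  9 left: {1,2,4,5,6,7,8,9,10}→6  {1,3,4,5,6,7,8,9,10}→12  {2,3,4,5,6,7,8,9,10}→6
  placing 0:b first → 24 extensions
  placing 3:o first → 6 extensions
total linear extensions = 30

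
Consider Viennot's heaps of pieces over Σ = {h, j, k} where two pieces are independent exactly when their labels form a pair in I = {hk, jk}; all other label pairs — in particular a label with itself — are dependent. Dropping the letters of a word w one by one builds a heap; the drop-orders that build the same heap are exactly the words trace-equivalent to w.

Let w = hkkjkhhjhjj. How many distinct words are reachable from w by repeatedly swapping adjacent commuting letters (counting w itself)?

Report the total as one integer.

drop 0:h onto floor
drop 1:k onto floor
drop 2:k onto {1:k}
drop 3:j onto {0:h}
drop 4:k onto {2:k}
drop 5:h onto {3:j}
drop 6:h onto {5:h}
drop 7:j onto {6:h}
drop 8:h onto {7:j}
drop 9:j onto {8:h}
drop 10:j onto {9:j}
ground layer = {0:h, 1:k}
drop-orders for the pieces not yet dropped (sum over which currently-grounded one goes next):
  1 to go: {4} 1  {10} 1
  2 to go: {2,4} 1  {4,10} 2  {9,10} 1
  3 to go: {1,2,4} 1  {2,4,10} 3  {4,9,10} 3  {8,9,10} 1
  4 to go: {1,2,4,10} 4  {2,4,9,10} 6  {4,8,9,10} 4  {7,8,9,10} 1
  5 to go: {1,2,4,9,10} 10  {2,4,8,9,10} 10  {4,7,8,9,10} 5  {6,7,8,9,10} 1
  6 to go: {1,2,4,8,9,10} 20  {2,4,7,8,9,10} 15  {4,6,7,8,9,10} 6  {5,6,7,8,9,10} 1
  7 to go: {1,2,4,7,8,9,10} 35  {2,4,6,7,8,9,10} 21  {3,5,6,7,8,9,10} 1  {4,5,6,7,8,9,10} 7
  8 to go: {0,3,5,6,7,8,9,10} 1  {1,2,4,6,7,8,9,10} 56  {2,4,5,6,7,8,9,10} 28  {3,4,5,6,7,8,9,10} 8
  9 to go: {0,3,4,5,6,7,8,9,10} 9  {1,2,4,5,6,7,8,9,10} 84  {2,3,4,5,6,7,8,9,10} 36
  if 0:h drops first: 120 orders
  if 1:k drops first: 45 orders
heap linearizations: 165

165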